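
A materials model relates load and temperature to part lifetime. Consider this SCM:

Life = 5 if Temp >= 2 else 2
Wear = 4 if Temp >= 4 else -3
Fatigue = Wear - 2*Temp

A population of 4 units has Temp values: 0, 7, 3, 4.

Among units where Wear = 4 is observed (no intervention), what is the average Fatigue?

-7

Observing Wear=4 restricts to units where Wear's equation naturally yields 4: Temp ∈ {7, 4}. In that subpopulation Fatigue = -10, -4, mean -7.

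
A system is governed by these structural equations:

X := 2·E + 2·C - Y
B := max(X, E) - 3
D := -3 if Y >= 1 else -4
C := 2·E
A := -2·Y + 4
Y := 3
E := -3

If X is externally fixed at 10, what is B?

The intervention breaks the incoming arrows to X: X := 2·E + 2·C - Y no longer applies, and X = 10.
B = max(X, E) - 3  [with X=10, E=-3]  = 7

7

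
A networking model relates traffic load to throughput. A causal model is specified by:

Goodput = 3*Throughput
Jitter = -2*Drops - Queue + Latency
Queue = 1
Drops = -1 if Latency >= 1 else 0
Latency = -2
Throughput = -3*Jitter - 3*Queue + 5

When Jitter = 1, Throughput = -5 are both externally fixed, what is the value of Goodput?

-15

The joint intervention fixes Jitter = 1, Throughput = -5, removing each variable's own equation.
Goodput = 3*Throughput  [with Throughput=-5]  = -15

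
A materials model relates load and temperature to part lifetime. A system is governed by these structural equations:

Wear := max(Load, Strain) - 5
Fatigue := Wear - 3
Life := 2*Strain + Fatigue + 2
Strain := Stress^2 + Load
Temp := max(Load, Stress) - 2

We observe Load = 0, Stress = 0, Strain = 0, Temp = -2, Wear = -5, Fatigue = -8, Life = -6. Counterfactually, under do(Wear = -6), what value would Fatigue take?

-9

The intervention breaks the incoming arrows to Wear: Wear := max(Load, Strain) - 5 no longer applies, and Wear = -6.
Fatigue = Wear - 3  [with Wear=-6]  = -9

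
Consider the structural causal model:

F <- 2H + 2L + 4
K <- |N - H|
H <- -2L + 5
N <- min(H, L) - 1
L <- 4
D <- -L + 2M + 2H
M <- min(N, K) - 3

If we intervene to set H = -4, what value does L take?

4

Under do(H=-4), the mechanism H <- -2L + 5 is discarded; H is fixed at -4.
L is not downstream of the intervention, so its value is determined by the original equations.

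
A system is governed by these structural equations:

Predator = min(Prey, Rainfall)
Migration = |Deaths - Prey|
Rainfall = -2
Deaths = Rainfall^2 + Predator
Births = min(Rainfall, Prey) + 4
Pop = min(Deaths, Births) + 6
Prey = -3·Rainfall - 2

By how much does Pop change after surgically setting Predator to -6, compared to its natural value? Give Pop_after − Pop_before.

-4

The intervention breaks the incoming arrows to Predator: Predator = min(Prey, Rainfall) no longer applies, and Predator = -6.
Prey = -3·Rainfall - 2  [with Rainfall=-2]  = 4
Births = min(Rainfall, Prey) + 4  [with Rainfall=-2, Prey=4]  = 2
Deaths = Rainfall^2 + Predator  [with Rainfall=-2, Predator=-6]  = -2
Pop = min(Deaths, Births) + 6  [with Deaths=-2, Births=2]  = 4
Without intervention: Prey = -3·Rainfall - 2  [with Rainfall=-2]  = 4; Predator = min(Prey, Rainfall)  [with Prey=4, Rainfall=-2]  = -2; Births = min(Rainfall, Prey) + 4  [with Rainfall=-2, Prey=4]  = 2; Deaths = Rainfall^2 + Predator  [with Rainfall=-2, Predator=-2]  = 2; Pop = min(Deaths, Births) + 6  [with Deaths=2, Births=2]  = 8.
Change = 4 − 8 = -4.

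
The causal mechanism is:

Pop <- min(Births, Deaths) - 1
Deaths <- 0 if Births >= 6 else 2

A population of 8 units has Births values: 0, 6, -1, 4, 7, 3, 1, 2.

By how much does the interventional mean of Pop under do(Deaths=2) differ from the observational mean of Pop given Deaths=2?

do(Deaths=2) breaks Deaths's dependence on Births. With Deaths=2 fixed, Pop across the units is -1, 1, -2, 1, 1, 1, 0, 1, mean 0.25.
Observing Deaths=2 restricts to units where Deaths's equation naturally yields 2: Births ∈ {0, -1, 4, 3, 1, 2}. In that subpopulation Pop = -1, -2, 1, 1, 0, 1, mean 0.
Difference = 0.25 − 0 = 0.25.

0.25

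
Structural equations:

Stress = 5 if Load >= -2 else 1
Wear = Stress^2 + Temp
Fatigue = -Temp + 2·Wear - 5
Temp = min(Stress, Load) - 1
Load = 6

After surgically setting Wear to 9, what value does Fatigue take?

9

Intervening sets Wear = 9 and removes its equation (Wear = Stress^2 + Temp).
Stress = 5 if Load >= -2 else 1  [with Load=6]  = 5
Temp = min(Stress, Load) - 1  [with Stress=5, Load=6]  = 4
Fatigue = -Temp + 2·Wear - 5  [with Temp=4, Wear=9]  = 9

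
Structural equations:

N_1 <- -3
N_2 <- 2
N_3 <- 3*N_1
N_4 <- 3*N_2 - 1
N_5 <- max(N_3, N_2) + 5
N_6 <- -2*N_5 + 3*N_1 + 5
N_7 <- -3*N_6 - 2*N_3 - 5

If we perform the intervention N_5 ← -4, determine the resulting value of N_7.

1

Under do(N_5=-4), the mechanism N_5 <- max(N_3, N_2) + 5 is discarded; N_5 is fixed at -4.
N_3 = 3*N_1  [with N_1=-3]  = -9
N_6 = -2*N_5 + 3*N_1 + 5  [with N_5=-4, N_1=-3]  = 4
N_7 = -3*N_6 - 2*N_3 - 5  [with N_6=4, N_3=-9]  = 1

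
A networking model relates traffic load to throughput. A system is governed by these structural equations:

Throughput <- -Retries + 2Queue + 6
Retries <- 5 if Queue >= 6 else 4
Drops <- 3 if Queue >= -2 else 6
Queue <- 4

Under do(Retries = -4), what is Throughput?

18

The intervention breaks the incoming arrows to Retries: Retries <- 5 if Queue >= 6 else 4 no longer applies, and Retries = -4.
Throughput = -Retries + 2Queue + 6  [with Retries=-4, Queue=4]  = 18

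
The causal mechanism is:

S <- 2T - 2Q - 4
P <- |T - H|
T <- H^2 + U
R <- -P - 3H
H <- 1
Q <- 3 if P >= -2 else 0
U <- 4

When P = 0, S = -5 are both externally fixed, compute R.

Setting P = 0, S = -5 by intervention discards those variables' equations.
R = -P - 3H  [with P=0, H=1]  = -3

-3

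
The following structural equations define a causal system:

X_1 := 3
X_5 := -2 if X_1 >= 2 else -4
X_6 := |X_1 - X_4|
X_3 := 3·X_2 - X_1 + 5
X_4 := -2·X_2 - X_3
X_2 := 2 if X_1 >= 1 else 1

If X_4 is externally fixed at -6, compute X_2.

2

The intervention breaks the incoming arrows to X_4: X_4 := -2·X_2 - X_3 no longer applies, and X_4 = -6.
Since X_2 is not a descendant of the intervened variable, it is unaffected.
X_2 = 2 if X_1 >= 1 else 1  [with X_1=3]  = 2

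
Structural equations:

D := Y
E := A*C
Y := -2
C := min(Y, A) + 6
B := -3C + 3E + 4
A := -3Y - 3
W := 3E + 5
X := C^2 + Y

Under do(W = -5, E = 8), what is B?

Setting W = -5, E = 8 by intervention discards those variables' equations.
A = -3Y - 3  [with Y=-2]  = 3
C = min(Y, A) + 6  [with Y=-2, A=3]  = 4
B = -3C + 3E + 4  [with C=4, E=8]  = 16

16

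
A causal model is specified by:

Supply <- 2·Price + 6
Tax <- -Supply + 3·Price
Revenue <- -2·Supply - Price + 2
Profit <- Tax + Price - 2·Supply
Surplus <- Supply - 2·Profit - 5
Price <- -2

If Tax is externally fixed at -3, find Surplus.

Under do(Tax=-3), the mechanism Tax <- -Supply + 3·Price is discarded; Tax is fixed at -3.
Supply = 2·Price + 6  [with Price=-2]  = 2
Profit = Tax + Price - 2·Supply  [with Tax=-3, Price=-2, Supply=2]  = -9
Surplus = Supply - 2·Profit - 5  [with Supply=2, Profit=-9]  = 15

15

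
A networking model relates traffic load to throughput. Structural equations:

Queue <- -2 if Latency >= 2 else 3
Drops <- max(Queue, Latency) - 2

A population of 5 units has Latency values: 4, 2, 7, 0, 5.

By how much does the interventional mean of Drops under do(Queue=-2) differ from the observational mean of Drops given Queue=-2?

-0.9

do(Queue=-2) breaks Queue's dependence on Latency. With Queue=-2 fixed, Drops across the units is 2, 0, 5, -2, 3, mean 1.6.
Conditioning on Queue=-2 selects the 4 unit(s) with Latency ∈ {4, 2, 7, 5}. Their Drops values: 2, 0, 5, 3. Mean = 2.5.
Difference = 1.6 − 2.5 = -0.9.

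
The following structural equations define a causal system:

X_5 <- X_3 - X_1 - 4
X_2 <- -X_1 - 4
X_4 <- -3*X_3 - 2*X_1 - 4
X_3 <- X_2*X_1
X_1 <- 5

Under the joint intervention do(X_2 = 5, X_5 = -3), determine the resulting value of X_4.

-89

The joint intervention fixes X_2 = 5, X_5 = -3, removing each variable's own equation.
X_3 = X_2*X_1  [with X_2=5, X_1=5]  = 25
X_4 = -3*X_3 - 2*X_1 - 4  [with X_3=25, X_1=5]  = -89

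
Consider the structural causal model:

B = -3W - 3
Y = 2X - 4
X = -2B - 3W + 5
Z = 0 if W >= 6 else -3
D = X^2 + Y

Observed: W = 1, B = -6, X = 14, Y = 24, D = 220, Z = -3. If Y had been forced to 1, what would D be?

197

Intervening sets Y = 1 and removes its equation (Y = 2X - 4).
B = -3W - 3  [with W=1]  = -6
X = -2B - 3W + 5  [with B=-6, W=1]  = 14
D = X^2 + Y  [with X=14, Y=1]  = 197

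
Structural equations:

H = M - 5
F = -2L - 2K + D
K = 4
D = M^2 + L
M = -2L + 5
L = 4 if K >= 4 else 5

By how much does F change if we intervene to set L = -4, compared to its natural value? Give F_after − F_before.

168

do(L=-4) replaces the equation L = 4 if K >= 4 else 5 with the constant L = -4.
M = -2L + 5  [with L=-4]  = 13
D = M^2 + L  [with M=13, L=-4]  = 165
F = -2L - 2K + D  [with L=-4, K=4, D=165]  = 165
Without intervention: L = 4 if K >= 4 else 5  [with K=4]  = 4; M = -2L + 5  [with L=4]  = -3; D = M^2 + L  [with M=-3, L=4]  = 13; F = -2L - 2K + D  [with L=4, K=4, D=13]  = -3.
Change = 165 − (-3) = 168.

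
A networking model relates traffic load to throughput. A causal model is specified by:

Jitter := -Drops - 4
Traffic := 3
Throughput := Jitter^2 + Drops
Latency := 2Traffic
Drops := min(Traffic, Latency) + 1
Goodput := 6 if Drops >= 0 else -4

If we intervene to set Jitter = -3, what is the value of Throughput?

13

Intervening sets Jitter = -3 and removes its equation (Jitter := -Drops - 4).
Latency = 2Traffic  [with Traffic=3]  = 6
Drops = min(Traffic, Latency) + 1  [with Traffic=3, Latency=6]  = 4
Throughput = Jitter^2 + Drops  [with Jitter=-3, Drops=4]  = 13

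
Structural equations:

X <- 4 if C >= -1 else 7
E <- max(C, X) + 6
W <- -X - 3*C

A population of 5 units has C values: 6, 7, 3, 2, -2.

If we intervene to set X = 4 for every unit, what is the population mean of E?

11

Under do(X=4), X's equation is replaced by X=4 for every unit. Per-unit E: 12, 13, 10, 10, 10. Mean = 11.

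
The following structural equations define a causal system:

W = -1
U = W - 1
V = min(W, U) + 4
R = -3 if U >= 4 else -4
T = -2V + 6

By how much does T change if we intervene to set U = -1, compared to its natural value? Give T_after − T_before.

do(U=-1) replaces the equation U = W - 1 with the constant U = -1.
V = min(W, U) + 4  [with W=-1, U=-1]  = 3
T = -2V + 6  [with V=3]  = 0
Without intervention: U = W - 1  [with W=-1]  = -2; V = min(W, U) + 4  [with W=-1, U=-2]  = 2; T = -2V + 6  [with V=2]  = 2.
Change = 0 − 2 = -2.

-2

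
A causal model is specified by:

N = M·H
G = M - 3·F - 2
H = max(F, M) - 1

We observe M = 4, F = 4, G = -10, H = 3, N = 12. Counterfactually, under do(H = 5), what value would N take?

20

Intervening sets H = 5 and removes its equation (H = max(F, M) - 1).
N = M·H  [with M=4, H=5]  = 20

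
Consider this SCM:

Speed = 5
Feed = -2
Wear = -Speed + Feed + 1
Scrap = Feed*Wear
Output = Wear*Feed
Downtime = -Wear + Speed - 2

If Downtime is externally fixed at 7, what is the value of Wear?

-6

do(Downtime=7) replaces the equation Downtime = -Wear + Speed - 2 with the constant Downtime = 7.
Wear is not downstream of the intervention, so its value is determined by the original equations.
Wear = -Speed + Feed + 1  [with Speed=5, Feed=-2]  = -6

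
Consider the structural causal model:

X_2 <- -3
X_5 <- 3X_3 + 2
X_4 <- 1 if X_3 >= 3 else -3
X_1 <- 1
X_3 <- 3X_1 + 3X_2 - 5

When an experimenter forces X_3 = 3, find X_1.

1

Under do(X_3=3), the mechanism X_3 <- 3X_1 + 3X_2 - 5 is discarded; X_3 is fixed at 3.
X_1 is not downstream of the intervention, so its value is determined by the original equations.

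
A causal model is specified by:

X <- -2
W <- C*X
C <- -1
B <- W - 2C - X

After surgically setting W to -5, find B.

-1

The intervention breaks the incoming arrows to W: W <- C*X no longer applies, and W = -5.
B = W - 2C - X  [with W=-5, C=-1, X=-2]  = -1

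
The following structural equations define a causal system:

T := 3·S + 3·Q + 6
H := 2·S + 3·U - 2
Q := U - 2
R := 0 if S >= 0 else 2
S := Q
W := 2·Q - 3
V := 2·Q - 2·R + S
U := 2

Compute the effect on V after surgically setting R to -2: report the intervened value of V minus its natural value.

Intervening sets R = -2 and removes its equation (R := 0 if S >= 0 else 2).
Q = U - 2  [with U=2]  = 0
S = Q  [with Q=0]  = 0
V = 2·Q - 2·R + S  [with Q=0, R=-2, S=0]  = 4
Without intervention: Q = U - 2  [with U=2]  = 0; S = Q  [with Q=0]  = 0; R = 0 if S >= 0 else 2  [with S=0]  = 0; V = 2·Q - 2·R + S  [with Q=0, R=0, S=0]  = 0.
Change = 4 − 0 = 4.

4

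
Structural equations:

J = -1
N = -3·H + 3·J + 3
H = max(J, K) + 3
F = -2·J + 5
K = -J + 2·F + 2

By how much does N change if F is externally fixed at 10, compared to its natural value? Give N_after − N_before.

do(F=10) replaces the equation F = -2·J + 5 with the constant F = 10.
K = -J + 2·F + 2  [with J=-1, F=10]  = 23
H = max(J, K) + 3  [with J=-1, K=23]  = 26
N = -3·H + 3·J + 3  [with H=26, J=-1]  = -78
Without intervention: F = -2·J + 5  [with J=-1]  = 7; K = -J + 2·F + 2  [with J=-1, F=7]  = 17; H = max(J, K) + 3  [with J=-1, K=17]  = 20; N = -3·H + 3·J + 3  [with H=20, J=-1]  = -60.
Change = -78 − (-60) = -18.

-18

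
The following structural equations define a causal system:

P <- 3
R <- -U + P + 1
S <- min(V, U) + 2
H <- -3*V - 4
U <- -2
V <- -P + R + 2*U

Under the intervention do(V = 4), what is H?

Intervening sets V = 4 and removes its equation (V <- -P + R + 2*U).
H = -3*V - 4  [with V=4]  = -16

-16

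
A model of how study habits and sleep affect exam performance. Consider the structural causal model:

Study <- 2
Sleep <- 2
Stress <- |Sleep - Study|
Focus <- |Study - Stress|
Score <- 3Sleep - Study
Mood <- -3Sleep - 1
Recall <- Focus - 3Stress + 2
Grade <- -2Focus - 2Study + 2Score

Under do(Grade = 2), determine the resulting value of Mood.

-7

The intervention breaks the incoming arrows to Grade: Grade <- -2Focus - 2Study + 2Score no longer applies, and Grade = 2.
Mood is not downstream of the intervention, so its value is determined by the original equations.
Mood = -3Sleep - 1  [with Sleep=2]  = -7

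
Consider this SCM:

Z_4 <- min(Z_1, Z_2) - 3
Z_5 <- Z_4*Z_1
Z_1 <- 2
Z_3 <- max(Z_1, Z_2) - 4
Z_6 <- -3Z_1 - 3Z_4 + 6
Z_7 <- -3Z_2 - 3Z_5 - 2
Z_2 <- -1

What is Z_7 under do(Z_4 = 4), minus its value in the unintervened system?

The intervention breaks the incoming arrows to Z_4: Z_4 <- min(Z_1, Z_2) - 3 no longer applies, and Z_4 = 4.
Z_5 = Z_4*Z_1  [with Z_4=4, Z_1=2]  = 8
Z_7 = -3Z_2 - 3Z_5 - 2  [with Z_2=-1, Z_5=8]  = -23
Without intervention: Z_4 = min(Z_1, Z_2) - 3  [with Z_1=2, Z_2=-1]  = -4; Z_5 = Z_4*Z_1  [with Z_4=-4, Z_1=2]  = -8; Z_7 = -3Z_2 - 3Z_5 - 2  [with Z_2=-1, Z_5=-8]  = 25.
Change = -23 − 25 = -48.

-48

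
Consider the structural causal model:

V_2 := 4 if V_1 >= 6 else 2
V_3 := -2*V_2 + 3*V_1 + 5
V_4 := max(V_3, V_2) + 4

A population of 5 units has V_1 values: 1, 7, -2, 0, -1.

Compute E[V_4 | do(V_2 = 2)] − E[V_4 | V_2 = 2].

do(V_2=2) breaks V_2's dependence on V_1. With V_2=2 fixed, V_4 across the units is 8, 26, 6, 6, 6, mean 10.4.
Observing V_2=2 restricts to units where V_2's equation naturally yields 2: V_1 ∈ {1, -2, 0, -1}. In that subpopulation V_4 = 8, 6, 6, 6, mean 6.5.
Difference = 10.4 − 6.5 = 3.9.

3.9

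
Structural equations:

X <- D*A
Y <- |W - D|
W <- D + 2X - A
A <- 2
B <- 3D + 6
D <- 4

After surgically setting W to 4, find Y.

0

Intervening sets W = 4 and removes its equation (W <- D + 2X - A).
Y = |W - D|  [with W=4, D=4]  = 0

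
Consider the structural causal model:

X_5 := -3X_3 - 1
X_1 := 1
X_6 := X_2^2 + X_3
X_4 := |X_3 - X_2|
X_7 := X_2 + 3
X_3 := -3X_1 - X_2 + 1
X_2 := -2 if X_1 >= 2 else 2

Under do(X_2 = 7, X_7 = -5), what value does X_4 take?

16

Under do(X_2 = 7, X_7 = -5), each intervened variable's structural equation is replaced by its fixed value.
X_3 = -3X_1 - X_2 + 1  [with X_1=1, X_2=7]  = -9
X_4 = |X_3 - X_2|  [with X_3=-9, X_2=7]  = 16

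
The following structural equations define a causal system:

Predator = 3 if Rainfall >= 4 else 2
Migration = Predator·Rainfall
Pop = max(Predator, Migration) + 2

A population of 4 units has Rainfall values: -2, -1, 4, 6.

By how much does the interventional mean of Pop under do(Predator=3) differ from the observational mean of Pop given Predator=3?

Every unit gets Predator=3 under the intervention. Pop values become 5, 5, 14, 20; E[Pop|do(Predator=3)] = 11.
Conditioning on Predator=3 selects the 2 unit(s) with Rainfall ∈ {4, 6}. Their Pop values: 14, 20. Mean = 17.
Difference = 11 − 17 = -6.

-6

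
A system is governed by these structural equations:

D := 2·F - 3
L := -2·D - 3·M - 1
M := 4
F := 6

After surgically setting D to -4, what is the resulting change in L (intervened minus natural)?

26

The intervention breaks the incoming arrows to D: D := 2·F - 3 no longer applies, and D = -4.
L = -2·D - 3·M - 1  [with D=-4, M=4]  = -5
Without intervention: D = 2·F - 3  [with F=6]  = 9; L = -2·D - 3·M - 1  [with D=9, M=4]  = -31.
Change = -5 − (-31) = 26.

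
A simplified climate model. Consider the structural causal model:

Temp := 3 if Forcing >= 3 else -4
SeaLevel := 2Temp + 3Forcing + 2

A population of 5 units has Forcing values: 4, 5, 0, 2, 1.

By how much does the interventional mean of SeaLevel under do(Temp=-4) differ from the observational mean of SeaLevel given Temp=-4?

do(Temp=-4) breaks Temp's dependence on Forcing. With Temp=-4 fixed, SeaLevel across the units is 6, 9, -6, 0, -3, mean 1.2.
Conditioning on Temp=-4 selects the 3 unit(s) with Forcing ∈ {0, 2, 1}. Their SeaLevel values: -6, 0, -3. Mean = -3.
Difference = 1.2 − (-3) = 4.2.

4.2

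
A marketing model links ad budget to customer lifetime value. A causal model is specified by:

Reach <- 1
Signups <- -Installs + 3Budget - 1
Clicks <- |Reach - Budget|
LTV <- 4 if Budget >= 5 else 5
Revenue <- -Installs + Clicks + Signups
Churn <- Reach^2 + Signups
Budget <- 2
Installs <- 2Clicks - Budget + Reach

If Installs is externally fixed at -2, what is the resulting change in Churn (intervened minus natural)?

Under do(Installs=-2), the mechanism Installs <- 2Clicks - Budget + Reach is discarded; Installs is fixed at -2.
Signups = -Installs + 3Budget - 1  [with Installs=-2, Budget=2]  = 7
Churn = Reach^2 + Signups  [with Reach=1, Signups=7]  = 8
Without intervention: Clicks = |Reach - Budget|  [with Reach=1, Budget=2]  = 1; Installs = 2Clicks - Budget + Reach  [with Clicks=1, Budget=2, Reach=1]  = 1; Signups = -Installs + 3Budget - 1  [with Installs=1, Budget=2]  = 4; Churn = Reach^2 + Signups  [with Reach=1, Signups=4]  = 5.
Change = 8 − 5 = 3.

3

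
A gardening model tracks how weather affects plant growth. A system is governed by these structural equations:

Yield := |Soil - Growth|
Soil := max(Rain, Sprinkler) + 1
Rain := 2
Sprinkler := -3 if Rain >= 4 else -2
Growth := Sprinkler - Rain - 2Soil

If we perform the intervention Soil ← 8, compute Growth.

The intervention breaks the incoming arrows to Soil: Soil := max(Rain, Sprinkler) + 1 no longer applies, and Soil = 8.
Sprinkler = -3 if Rain >= 4 else -2  [with Rain=2]  = -2
Growth = Sprinkler - Rain - 2Soil  [with Sprinkler=-2, Rain=2, Soil=8]  = -20

-20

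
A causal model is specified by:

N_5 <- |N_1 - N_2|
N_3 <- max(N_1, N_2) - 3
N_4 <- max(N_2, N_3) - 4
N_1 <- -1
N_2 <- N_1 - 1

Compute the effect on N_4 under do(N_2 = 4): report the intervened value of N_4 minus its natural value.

6

Under do(N_2=4), the mechanism N_2 <- N_1 - 1 is discarded; N_2 is fixed at 4.
N_3 = max(N_1, N_2) - 3  [with N_1=-1, N_2=4]  = 1
N_4 = max(N_2, N_3) - 4  [with N_2=4, N_3=1]  = 0
Without intervention: N_2 = N_1 - 1  [with N_1=-1]  = -2; N_3 = max(N_1, N_2) - 3  [with N_1=-1, N_2=-2]  = -4; N_4 = max(N_2, N_3) - 4  [with N_2=-2, N_3=-4]  = -6.
Change = 0 − (-6) = 6.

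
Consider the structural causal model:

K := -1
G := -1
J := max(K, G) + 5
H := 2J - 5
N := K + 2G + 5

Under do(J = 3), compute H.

1

do(J=3) replaces the equation J := max(K, G) + 5 with the constant J = 3.
H = 2J - 5  [with J=3]  = 1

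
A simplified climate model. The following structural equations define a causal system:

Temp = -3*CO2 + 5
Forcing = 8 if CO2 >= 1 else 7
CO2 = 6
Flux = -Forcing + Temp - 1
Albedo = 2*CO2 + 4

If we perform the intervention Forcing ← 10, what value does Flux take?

do(Forcing=10) replaces the equation Forcing = 8 if CO2 >= 1 else 7 with the constant Forcing = 10.
Temp = -3*CO2 + 5  [with CO2=6]  = -13
Flux = -Forcing + Temp - 1  [with Forcing=10, Temp=-13]  = -24

-24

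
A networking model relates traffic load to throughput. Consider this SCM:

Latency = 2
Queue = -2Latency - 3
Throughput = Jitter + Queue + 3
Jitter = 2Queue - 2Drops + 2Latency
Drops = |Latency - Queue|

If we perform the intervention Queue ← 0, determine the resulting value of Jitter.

Under do(Queue=0), the mechanism Queue = -2Latency - 3 is discarded; Queue is fixed at 0.
Drops = |Latency - Queue|  [with Latency=2, Queue=0]  = 2
Jitter = 2Queue - 2Drops + 2Latency  [with Queue=0, Drops=2, Latency=2]  = 0

0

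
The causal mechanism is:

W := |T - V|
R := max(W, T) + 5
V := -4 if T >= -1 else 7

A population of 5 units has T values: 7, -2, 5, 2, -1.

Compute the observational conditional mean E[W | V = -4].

7.25

E[W|V=-4] averages over only the 4 units with V=-4 (T = 7, 5, 2, -1): W = 11, 9, 6, 3, mean 7.25.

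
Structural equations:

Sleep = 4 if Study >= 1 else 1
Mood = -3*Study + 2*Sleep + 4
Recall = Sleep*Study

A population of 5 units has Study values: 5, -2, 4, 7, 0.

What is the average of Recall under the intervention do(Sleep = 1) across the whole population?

The intervention sets Sleep=1 in all 5 units regardless of Study. Recomputing Recall per unit gives 5, -2, 4, 7, 0; average 2.8.

2.8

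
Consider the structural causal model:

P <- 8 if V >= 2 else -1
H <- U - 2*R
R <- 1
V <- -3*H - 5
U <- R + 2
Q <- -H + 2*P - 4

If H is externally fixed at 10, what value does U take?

3

Under do(H=10), the mechanism H <- U - 2*R is discarded; H is fixed at 10.
Since U is not a descendant of the intervened variable, it is unaffected.
U = R + 2  [with R=1]  = 3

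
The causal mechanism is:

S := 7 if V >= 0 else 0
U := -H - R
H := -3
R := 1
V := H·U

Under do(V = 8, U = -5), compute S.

7

The joint intervention fixes V = 8, U = -5, removing each variable's own equation.
S = 7 if V >= 0 else 0  [with V=8]  = 7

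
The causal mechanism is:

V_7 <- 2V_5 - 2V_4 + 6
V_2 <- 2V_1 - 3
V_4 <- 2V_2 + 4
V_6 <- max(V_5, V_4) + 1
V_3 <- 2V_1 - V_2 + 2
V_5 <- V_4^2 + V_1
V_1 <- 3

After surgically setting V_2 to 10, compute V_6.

Under do(V_2=10), the mechanism V_2 <- 2V_1 - 3 is discarded; V_2 is fixed at 10.
V_4 = 2V_2 + 4  [with V_2=10]  = 24
V_5 = V_4^2 + V_1  [with V_4=24, V_1=3]  = 579
V_6 = max(V_5, V_4) + 1  [with V_5=579, V_4=24]  = 580

580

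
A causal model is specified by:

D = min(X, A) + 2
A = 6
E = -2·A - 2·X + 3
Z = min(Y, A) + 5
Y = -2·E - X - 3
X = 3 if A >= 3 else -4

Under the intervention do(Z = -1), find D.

do(Z=-1) replaces the equation Z = min(Y, A) + 5 with the constant Z = -1.
Since D is not a descendant of the intervened variable, it is unaffected.
X = 3 if A >= 3 else -4  [with A=6]  = 3
D = min(X, A) + 2  [with X=3, A=6]  = 5

5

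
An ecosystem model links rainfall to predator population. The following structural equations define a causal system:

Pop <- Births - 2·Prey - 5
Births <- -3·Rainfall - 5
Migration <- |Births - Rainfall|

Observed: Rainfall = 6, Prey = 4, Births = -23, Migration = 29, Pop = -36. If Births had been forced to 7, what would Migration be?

The intervention breaks the incoming arrows to Births: Births <- -3·Rainfall - 5 no longer applies, and Births = 7.
Migration = |Births - Rainfall|  [with Births=7, Rainfall=6]  = 1

1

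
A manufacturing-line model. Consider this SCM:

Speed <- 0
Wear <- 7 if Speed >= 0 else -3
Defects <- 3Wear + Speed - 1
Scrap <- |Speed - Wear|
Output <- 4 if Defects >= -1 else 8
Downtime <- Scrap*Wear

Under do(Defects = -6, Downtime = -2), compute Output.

8

The joint intervention fixes Defects = -6, Downtime = -2, removing each variable's own equation.
Output = 4 if Defects >= -1 else 8  [with Defects=-6]  = 8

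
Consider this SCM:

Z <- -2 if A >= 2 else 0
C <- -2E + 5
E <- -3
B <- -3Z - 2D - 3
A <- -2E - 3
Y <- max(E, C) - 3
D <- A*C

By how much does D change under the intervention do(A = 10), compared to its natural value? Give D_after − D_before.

77

Under do(A=10), the mechanism A <- -2E - 3 is discarded; A is fixed at 10.
C = -2E + 5  [with E=-3]  = 11
D = A*C  [with A=10, C=11]  = 110
Without intervention: C = -2E + 5  [with E=-3]  = 11; A = -2E - 3  [with E=-3]  = 3; D = A*C  [with A=3, C=11]  = 33.
Change = 110 − 33 = 77.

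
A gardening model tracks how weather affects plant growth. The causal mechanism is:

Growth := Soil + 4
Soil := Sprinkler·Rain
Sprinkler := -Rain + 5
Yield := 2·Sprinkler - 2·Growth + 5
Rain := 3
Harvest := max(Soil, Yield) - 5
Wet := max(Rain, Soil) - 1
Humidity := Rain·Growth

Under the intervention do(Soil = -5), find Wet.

2

The intervention breaks the incoming arrows to Soil: Soil := Sprinkler·Rain no longer applies, and Soil = -5.
Wet = max(Rain, Soil) - 1  [with Rain=3, Soil=-5]  = 2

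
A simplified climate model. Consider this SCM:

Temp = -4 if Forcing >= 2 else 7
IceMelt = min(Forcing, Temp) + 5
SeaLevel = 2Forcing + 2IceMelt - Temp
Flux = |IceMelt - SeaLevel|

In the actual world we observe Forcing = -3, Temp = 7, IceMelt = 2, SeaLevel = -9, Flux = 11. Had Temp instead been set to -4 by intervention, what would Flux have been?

do(Temp=-4) replaces the equation Temp = -4 if Forcing >= 2 else 7 with the constant Temp = -4.
IceMelt = min(Forcing, Temp) + 5  [with Forcing=-3, Temp=-4]  = 1
SeaLevel = 2Forcing + 2IceMelt - Temp  [with Forcing=-3, IceMelt=1, Temp=-4]  = 0
Flux = |IceMelt - SeaLevel|  [with IceMelt=1, SeaLevel=0]  = 1

1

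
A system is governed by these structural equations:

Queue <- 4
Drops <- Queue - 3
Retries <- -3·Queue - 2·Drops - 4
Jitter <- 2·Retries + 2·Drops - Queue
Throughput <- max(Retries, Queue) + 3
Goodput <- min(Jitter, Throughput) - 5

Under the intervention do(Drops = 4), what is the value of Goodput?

-49

Under do(Drops=4), the mechanism Drops <- Queue - 3 is discarded; Drops is fixed at 4.
Retries = -3·Queue - 2·Drops - 4  [with Queue=4, Drops=4]  = -24
Jitter = 2·Retries + 2·Drops - Queue  [with Retries=-24, Drops=4, Queue=4]  = -44
Throughput = max(Retries, Queue) + 3  [with Retries=-24, Queue=4]  = 7
Goodput = min(Jitter, Throughput) - 5  [with Jitter=-44, Throughput=7]  = -49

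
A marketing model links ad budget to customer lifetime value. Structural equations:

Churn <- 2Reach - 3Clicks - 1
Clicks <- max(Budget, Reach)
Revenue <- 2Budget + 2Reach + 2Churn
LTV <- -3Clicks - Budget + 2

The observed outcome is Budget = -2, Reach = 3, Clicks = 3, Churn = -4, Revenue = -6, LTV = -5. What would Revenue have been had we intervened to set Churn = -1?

Intervening sets Churn = -1 and removes its equation (Churn <- 2Reach - 3Clicks - 1).
Revenue = 2Budget + 2Reach + 2Churn  [with Budget=-2, Reach=3, Churn=-1]  = 0

0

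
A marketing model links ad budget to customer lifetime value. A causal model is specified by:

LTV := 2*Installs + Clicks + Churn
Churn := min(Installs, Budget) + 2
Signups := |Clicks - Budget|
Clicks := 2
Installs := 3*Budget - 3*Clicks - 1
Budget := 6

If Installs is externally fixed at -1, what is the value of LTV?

The intervention breaks the incoming arrows to Installs: Installs := 3*Budget - 3*Clicks - 1 no longer applies, and Installs = -1.
Churn = min(Installs, Budget) + 2  [with Installs=-1, Budget=6]  = 1
LTV = 2*Installs + Clicks + Churn  [with Installs=-1, Clicks=2, Churn=1]  = 1

1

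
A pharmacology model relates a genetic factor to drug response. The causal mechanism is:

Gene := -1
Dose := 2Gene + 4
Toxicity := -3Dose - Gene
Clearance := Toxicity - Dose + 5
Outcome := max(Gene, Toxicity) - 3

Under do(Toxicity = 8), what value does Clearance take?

The intervention breaks the incoming arrows to Toxicity: Toxicity := -3Dose - Gene no longer applies, and Toxicity = 8.
Dose = 2Gene + 4  [with Gene=-1]  = 2
Clearance = Toxicity - Dose + 5  [with Toxicity=8, Dose=2]  = 11

11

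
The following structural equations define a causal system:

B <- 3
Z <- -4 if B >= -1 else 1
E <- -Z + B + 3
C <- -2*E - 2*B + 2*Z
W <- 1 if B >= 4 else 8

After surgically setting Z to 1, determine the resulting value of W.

do(Z=1) replaces the equation Z <- -4 if B >= -1 else 1 with the constant Z = 1.
Since W is not a descendant of the intervened variable, it is unaffected.
W = 1 if B >= 4 else 8  [with B=3]  = 8

8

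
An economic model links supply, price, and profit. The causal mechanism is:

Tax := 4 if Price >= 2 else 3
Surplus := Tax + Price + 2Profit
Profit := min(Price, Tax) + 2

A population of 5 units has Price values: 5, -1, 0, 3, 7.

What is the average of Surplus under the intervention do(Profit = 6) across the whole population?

18.4

Every unit gets Profit=6 under the intervention. Surplus values become 21, 14, 15, 19, 23; E[Surplus|do(Profit=6)] = 18.4.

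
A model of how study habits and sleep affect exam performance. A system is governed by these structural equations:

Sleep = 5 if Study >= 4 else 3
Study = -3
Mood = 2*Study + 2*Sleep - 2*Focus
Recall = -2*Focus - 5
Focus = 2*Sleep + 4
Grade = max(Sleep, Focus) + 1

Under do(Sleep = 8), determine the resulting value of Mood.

Under do(Sleep=8), the mechanism Sleep = 5 if Study >= 4 else 3 is discarded; Sleep is fixed at 8.
Focus = 2*Sleep + 4  [with Sleep=8]  = 20
Mood = 2*Study + 2*Sleep - 2*Focus  [with Study=-3, Sleep=8, Focus=20]  = -30

-30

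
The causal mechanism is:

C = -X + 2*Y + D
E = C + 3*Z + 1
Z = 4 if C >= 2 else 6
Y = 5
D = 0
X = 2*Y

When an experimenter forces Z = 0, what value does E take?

1

The intervention breaks the incoming arrows to Z: Z = 4 if C >= 2 else 6 no longer applies, and Z = 0.
X = 2*Y  [with Y=5]  = 10
C = -X + 2*Y + D  [with X=10, Y=5, D=0]  = 0
E = C + 3*Z + 1  [with C=0, Z=0]  = 1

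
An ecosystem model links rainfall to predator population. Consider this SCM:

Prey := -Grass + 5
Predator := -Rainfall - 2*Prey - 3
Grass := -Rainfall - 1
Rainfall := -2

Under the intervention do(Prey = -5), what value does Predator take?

The intervention breaks the incoming arrows to Prey: Prey := -Grass + 5 no longer applies, and Prey = -5.
Predator = -Rainfall - 2*Prey - 3  [with Rainfall=-2, Prey=-5]  = 9

9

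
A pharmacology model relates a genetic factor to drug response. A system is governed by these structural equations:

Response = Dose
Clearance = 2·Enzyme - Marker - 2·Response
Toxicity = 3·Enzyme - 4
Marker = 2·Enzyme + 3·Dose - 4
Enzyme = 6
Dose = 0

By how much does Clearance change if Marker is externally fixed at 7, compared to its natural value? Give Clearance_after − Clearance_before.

1

The intervention breaks the incoming arrows to Marker: Marker = 2·Enzyme + 3·Dose - 4 no longer applies, and Marker = 7.
Response = Dose  [with Dose=0]  = 0
Clearance = 2·Enzyme - Marker - 2·Response  [with Enzyme=6, Marker=7, Response=0]  = 5
Without intervention: Marker = 2·Enzyme + 3·Dose - 4  [with Enzyme=6, Dose=0]  = 8; Response = Dose  [with Dose=0]  = 0; Clearance = 2·Enzyme - Marker - 2·Response  [with Enzyme=6, Marker=8, Response=0]  = 4.
Change = 5 − 4 = 1.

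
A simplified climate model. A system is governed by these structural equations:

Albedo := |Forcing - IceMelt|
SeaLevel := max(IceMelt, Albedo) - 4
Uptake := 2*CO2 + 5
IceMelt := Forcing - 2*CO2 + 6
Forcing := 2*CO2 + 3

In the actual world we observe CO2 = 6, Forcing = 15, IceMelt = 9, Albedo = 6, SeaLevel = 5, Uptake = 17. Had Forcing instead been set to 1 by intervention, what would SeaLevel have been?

2

do(Forcing=1) replaces the equation Forcing := 2*CO2 + 3 with the constant Forcing = 1.
IceMelt = Forcing - 2*CO2 + 6  [with Forcing=1, CO2=6]  = -5
Albedo = |Forcing - IceMelt|  [with Forcing=1, IceMelt=-5]  = 6
SeaLevel = max(IceMelt, Albedo) - 4  [with IceMelt=-5, Albedo=6]  = 2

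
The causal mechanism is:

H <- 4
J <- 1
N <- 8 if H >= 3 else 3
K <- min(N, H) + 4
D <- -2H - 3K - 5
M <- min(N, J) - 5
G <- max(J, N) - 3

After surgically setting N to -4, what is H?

Under do(N=-4), the mechanism N <- 8 if H >= 3 else 3 is discarded; N is fixed at -4.
H is not downstream of the intervention, so its value is determined by the original equations.

4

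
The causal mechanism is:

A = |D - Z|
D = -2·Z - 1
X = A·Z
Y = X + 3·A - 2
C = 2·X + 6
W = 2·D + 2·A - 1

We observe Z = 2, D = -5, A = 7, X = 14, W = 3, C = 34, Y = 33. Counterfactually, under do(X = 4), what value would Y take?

23

The intervention breaks the incoming arrows to X: X = A·Z no longer applies, and X = 4.
D = -2·Z - 1  [with Z=2]  = -5
A = |D - Z|  [with D=-5, Z=2]  = 7
Y = X + 3·A - 2  [with X=4, A=7]  = 23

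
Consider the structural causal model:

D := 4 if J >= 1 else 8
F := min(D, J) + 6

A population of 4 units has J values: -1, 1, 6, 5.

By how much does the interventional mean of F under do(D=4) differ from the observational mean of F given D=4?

-1

Every unit gets D=4 under the intervention. F values become 5, 7, 10, 10; E[F|do(D=4)] = 8.
E[F|D=4] averages over only the 3 units with D=4 (J = 1, 6, 5): F = 7, 10, 10, mean 9.
Difference = 8 − 9 = -1.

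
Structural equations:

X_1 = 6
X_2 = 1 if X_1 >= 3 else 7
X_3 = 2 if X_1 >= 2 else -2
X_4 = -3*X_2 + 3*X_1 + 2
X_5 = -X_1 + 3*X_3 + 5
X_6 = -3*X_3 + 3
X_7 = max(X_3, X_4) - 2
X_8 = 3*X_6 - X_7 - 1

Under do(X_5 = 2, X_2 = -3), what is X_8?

Under do(X_5 = 2, X_2 = -3), each intervened variable's structural equation is replaced by its fixed value.
X_3 = 2 if X_1 >= 2 else -2  [with X_1=6]  = 2
X_4 = -3*X_2 + 3*X_1 + 2  [with X_2=-3, X_1=6]  = 29
X_6 = -3*X_3 + 3  [with X_3=2]  = -3
X_7 = max(X_3, X_4) - 2  [with X_3=2, X_4=29]  = 27
X_8 = 3*X_6 - X_7 - 1  [with X_6=-3, X_7=27]  = -37

-37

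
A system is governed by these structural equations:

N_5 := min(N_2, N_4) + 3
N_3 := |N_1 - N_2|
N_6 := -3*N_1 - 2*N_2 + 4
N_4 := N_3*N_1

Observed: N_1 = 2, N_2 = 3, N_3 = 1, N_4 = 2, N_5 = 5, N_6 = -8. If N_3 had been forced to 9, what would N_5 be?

do(N_3=9) replaces the equation N_3 := |N_1 - N_2| with the constant N_3 = 9.
N_4 = N_3*N_1  [with N_3=9, N_1=2]  = 18
N_5 = min(N_2, N_4) + 3  [with N_2=3, N_4=18]  = 6

6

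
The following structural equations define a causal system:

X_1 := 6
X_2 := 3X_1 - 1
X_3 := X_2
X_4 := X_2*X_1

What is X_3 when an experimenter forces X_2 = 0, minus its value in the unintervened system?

The intervention breaks the incoming arrows to X_2: X_2 := 3X_1 - 1 no longer applies, and X_2 = 0.
X_3 = X_2  [with X_2=0]  = 0
Without intervention: X_2 = 3X_1 - 1  [with X_1=6]  = 17; X_3 = X_2  [with X_2=17]  = 17.
Change = 0 − 17 = -17.

-17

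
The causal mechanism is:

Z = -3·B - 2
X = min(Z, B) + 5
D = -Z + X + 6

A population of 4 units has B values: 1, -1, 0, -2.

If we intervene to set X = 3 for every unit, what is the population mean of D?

The intervention sets X=3 in all 4 units regardless of B. Recomputing D per unit gives 14, 8, 11, 5; average 9.5.

9.5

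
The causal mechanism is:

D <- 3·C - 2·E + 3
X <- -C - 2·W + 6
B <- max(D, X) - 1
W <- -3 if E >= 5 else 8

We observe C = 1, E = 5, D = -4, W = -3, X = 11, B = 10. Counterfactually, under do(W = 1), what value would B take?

2

Under do(W=1), the mechanism W <- -3 if E >= 5 else 8 is discarded; W is fixed at 1.
D = 3·C - 2·E + 3  [with C=1, E=5]  = -4
X = -C - 2·W + 6  [with C=1, W=1]  = 3
B = max(D, X) - 1  [with D=-4, X=3]  = 2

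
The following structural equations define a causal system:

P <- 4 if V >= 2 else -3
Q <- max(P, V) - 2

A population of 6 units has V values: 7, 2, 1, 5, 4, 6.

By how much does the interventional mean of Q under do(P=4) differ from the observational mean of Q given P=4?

-0.2

Under do(P=4), P's equation is replaced by P=4 for every unit. Per-unit Q: 5, 2, 2, 3, 2, 4. Mean = 3.
E[Q|P=4] averages over only the 5 units with P=4 (V = 7, 2, 5, 4, 6): Q = 5, 2, 3, 2, 4, mean 3.2.
Difference = 3 − 3.2 = -0.2.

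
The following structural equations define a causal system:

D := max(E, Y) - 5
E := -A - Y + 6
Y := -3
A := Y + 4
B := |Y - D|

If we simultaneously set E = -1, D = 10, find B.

13

Setting E = -1, D = 10 by intervention discards those variables' equations.
B = |Y - D|  [with Y=-3, D=10]  = 13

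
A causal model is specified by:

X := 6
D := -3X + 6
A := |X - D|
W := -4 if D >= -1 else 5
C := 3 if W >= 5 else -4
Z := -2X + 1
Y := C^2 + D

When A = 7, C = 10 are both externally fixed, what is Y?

88

Under do(A = 7, C = 10), each intervened variable's structural equation is replaced by its fixed value.
D = -3X + 6  [with X=6]  = -12
Y = C^2 + D  [with C=10, D=-12]  = 88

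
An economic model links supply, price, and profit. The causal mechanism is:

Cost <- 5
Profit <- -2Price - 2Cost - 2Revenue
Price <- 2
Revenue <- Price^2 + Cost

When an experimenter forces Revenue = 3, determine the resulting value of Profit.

The intervention breaks the incoming arrows to Revenue: Revenue <- Price^2 + Cost no longer applies, and Revenue = 3.
Profit = -2Price - 2Cost - 2Revenue  [with Price=2, Cost=5, Revenue=3]  = -20

-20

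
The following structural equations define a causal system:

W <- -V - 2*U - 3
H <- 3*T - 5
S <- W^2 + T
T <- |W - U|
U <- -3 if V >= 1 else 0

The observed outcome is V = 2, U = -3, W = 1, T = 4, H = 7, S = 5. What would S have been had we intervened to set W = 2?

The intervention breaks the incoming arrows to W: W <- -V - 2*U - 3 no longer applies, and W = 2.
U = -3 if V >= 1 else 0  [with V=2]  = -3
T = |W - U|  [with W=2, U=-3]  = 5
S = W^2 + T  [with W=2, T=5]  = 9

9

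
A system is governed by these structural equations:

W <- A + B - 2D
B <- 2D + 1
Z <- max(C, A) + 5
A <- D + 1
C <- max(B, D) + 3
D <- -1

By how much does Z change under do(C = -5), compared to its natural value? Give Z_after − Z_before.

Under do(C=-5), the mechanism C <- max(B, D) + 3 is discarded; C is fixed at -5.
A = D + 1  [with D=-1]  = 0
Z = max(C, A) + 5  [with C=-5, A=0]  = 5
Without intervention: B = 2D + 1  [with D=-1]  = -1; A = D + 1  [with D=-1]  = 0; C = max(B, D) + 3  [with B=-1, D=-1]  = 2; Z = max(C, A) + 5  [with C=2, A=0]  = 7.
Change = 5 − 7 = -2.

-2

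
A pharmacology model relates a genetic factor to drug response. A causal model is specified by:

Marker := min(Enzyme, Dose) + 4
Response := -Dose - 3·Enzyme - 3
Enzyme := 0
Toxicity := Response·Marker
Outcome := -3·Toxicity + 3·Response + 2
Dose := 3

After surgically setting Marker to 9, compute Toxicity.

-54

do(Marker=9) replaces the equation Marker := min(Enzyme, Dose) + 4 with the constant Marker = 9.
Response = -Dose - 3·Enzyme - 3  [with Dose=3, Enzyme=0]  = -6
Toxicity = Response·Marker  [with Response=-6, Marker=9]  = -54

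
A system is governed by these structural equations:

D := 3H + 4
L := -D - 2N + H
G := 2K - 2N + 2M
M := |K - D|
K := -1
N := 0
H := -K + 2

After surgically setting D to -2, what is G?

Under do(D=-2), the mechanism D := 3H + 4 is discarded; D is fixed at -2.
M = |K - D|  [with K=-1, D=-2]  = 1
G = 2K - 2N + 2M  [with K=-1, N=0, M=1]  = 0

0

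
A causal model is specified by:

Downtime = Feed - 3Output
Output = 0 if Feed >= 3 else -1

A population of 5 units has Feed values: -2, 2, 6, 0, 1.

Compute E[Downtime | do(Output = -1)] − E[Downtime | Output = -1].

1.15

Every unit gets Output=-1 under the intervention. Downtime values become 1, 5, 9, 3, 4; E[Downtime|do(Output=-1)] = 4.4.
Observing Output=-1 restricts to units where Output's equation naturally yields -1: Feed ∈ {-2, 2, 0, 1}. In that subpopulation Downtime = 1, 5, 3, 4, mean 3.25.
Difference = 4.4 − 3.25 = 1.15.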